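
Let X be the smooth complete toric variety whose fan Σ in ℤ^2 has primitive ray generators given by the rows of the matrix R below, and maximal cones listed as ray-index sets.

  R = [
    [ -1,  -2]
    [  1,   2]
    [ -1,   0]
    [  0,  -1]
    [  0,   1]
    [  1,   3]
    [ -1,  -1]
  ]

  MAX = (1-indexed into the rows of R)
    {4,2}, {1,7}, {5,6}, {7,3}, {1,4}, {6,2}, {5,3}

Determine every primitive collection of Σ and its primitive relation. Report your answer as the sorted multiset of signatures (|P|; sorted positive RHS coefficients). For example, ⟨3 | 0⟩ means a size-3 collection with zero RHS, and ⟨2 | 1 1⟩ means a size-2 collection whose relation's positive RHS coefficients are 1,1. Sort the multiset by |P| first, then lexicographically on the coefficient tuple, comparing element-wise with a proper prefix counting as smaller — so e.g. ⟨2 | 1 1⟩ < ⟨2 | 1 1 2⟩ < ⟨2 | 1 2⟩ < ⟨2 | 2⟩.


Σ has 14 primitive collections:

  P = {1,2}:  v_{1} + v_{2} = 0  so sig = ⟨2 | 0⟩
  P = {4,5}:  v_{4} + v_{5} = 0  so sig = ⟨2 | 0⟩
  P = {1,5}:  v_{1} + v_{5} = v_{7}  so sig = ⟨2 | 1⟩
  P = {1,6}:  v_{1} + v_{6} = v_{5}  so sig = ⟨2 | 1⟩
  P = {2,5}:  v_{2} + v_{5} = v_{6}  so sig = ⟨2 | 1⟩
  P = {2,7}:  v_{2} + v_{7} = v_{5}  so sig = ⟨2 | 1⟩
  P = {3,4}:  v_{3} + v_{4} = v_{7}  so sig = ⟨2 | 1⟩
  P = {4,6}:  v_{4} + v_{6} = v_{2}  so sig = ⟨2 | 1⟩
  P = {4,7}:  v_{4} + v_{7} = v_{1}  so sig = ⟨2 | 1⟩
  P = {5,7}:  v_{5} + v_{7} = v_{3}  so sig = ⟨2 | 1⟩
  P = {1,3}:  v_{1} + v_{3} = 2·v_{7}  so sig = ⟨2 | 2⟩
  P = {2,3}:  v_{2} + v_{3} = 2·v_{5}  so sig = ⟨2 | 2⟩
  P = {6,7}:  v_{6} + v_{7} = 2·v_{5}  so sig = ⟨2 | 2⟩
  P = {3,6}:  v_{3} + v_{6} = 3·v_{5}  so sig = ⟨2 | 3⟩

Sorted signature multiset PRS(X):
{ ⟨2 | 0⟩ ×2,  ⟨2 | 1⟩ ×8,  ⟨2 | 2⟩ ×3,  ⟨2 | 3⟩ }


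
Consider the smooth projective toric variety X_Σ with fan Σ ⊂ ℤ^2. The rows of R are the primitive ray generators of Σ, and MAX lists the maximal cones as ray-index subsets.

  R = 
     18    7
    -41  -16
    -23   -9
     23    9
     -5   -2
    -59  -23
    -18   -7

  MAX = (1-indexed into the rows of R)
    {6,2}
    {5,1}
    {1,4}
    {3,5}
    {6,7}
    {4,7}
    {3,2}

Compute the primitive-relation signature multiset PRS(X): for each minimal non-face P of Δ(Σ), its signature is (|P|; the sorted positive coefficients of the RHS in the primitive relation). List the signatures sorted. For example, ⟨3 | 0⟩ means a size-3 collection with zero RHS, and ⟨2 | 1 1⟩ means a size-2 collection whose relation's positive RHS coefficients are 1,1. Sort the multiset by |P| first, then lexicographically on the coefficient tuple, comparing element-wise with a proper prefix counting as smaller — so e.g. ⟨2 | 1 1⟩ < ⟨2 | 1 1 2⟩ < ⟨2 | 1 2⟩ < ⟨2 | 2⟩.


14 minimal non-faces of Δ(Σ) (on 7 rays):

  P={1,7}:  v_{1} + v_{7} = 0  ⟹  sig = ⟨2 | 0⟩
  P={3,4}:  v_{3} + v_{4} = 0  ⟹  sig = ⟨2 | 0⟩
  P={1,2}:  v_{1} + v_{2} = v_{3}  ⟹  sig = ⟨2 | 1⟩
  P={1,3}:  v_{1} + v_{3} = v_{5}  ⟹  sig = ⟨2 | 1⟩
  P={1,6}:  v_{1} + v_{6} = v_{2}  ⟹  sig = ⟨2 | 1⟩
  P={2,4}:  v_{2} + v_{4} = v_{7}  ⟹  sig = ⟨2 | 1⟩
  P={2,7}:  v_{2} + v_{7} = v_{6}  ⟹  sig = ⟨2 | 1⟩
  P={3,7}:  v_{3} + v_{7} = v_{2}  ⟹  sig = ⟨2 | 1⟩
  P={4,5}:  v_{4} + v_{5} = v_{1}  ⟹  sig = ⟨2 | 1⟩
  P={5,7}:  v_{5} + v_{7} = v_{3}  ⟹  sig = ⟨2 | 1⟩
  P={5,6}:  v_{5} + v_{6} = v_{2} + v_{3}  ⟹  sig = ⟨2 | 1 1⟩
  P={2,5}:  v_{2} + v_{5} = 2·v_{3}  ⟹  sig = ⟨2 | 2⟩
  P={3,6}:  v_{3} + v_{6} = 2·v_{2}  ⟹  sig = ⟨2 | 2⟩
  P={4,6}:  v_{4} + v_{6} = 2·v_{7}  ⟹  sig = ⟨2 | 2⟩

Hence PRS(X_Σ) =
{ ⟨2 | 0⟩ ×2,  ⟨2 | 1⟩ ×8,  ⟨2 | 1 1⟩,  ⟨2 | 2⟩ ×3 }


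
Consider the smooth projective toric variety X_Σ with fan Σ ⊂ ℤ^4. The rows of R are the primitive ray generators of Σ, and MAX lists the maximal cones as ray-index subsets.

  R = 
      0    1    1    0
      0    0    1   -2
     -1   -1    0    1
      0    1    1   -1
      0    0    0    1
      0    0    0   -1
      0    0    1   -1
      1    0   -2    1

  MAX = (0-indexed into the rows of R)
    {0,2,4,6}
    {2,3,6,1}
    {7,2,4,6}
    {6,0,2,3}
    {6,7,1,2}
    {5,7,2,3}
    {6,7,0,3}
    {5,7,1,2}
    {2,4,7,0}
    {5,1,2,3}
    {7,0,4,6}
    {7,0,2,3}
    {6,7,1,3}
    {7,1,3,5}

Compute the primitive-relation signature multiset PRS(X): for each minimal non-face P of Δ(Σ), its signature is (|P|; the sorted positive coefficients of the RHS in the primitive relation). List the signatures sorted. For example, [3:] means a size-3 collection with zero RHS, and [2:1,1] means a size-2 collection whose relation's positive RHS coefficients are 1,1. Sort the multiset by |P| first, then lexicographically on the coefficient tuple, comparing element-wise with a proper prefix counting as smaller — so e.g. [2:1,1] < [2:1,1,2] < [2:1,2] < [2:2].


9 minimal non-faces of Δ(Σ) (on 8 rays):

  P={4,5}:  v_{4} + v_{5} = 0  so sig = [2:]
  P={0,5}:  v_{0} + v_{5} = v_{3}  so sig = [2:1]
  P={1,4}:  v_{1} + v_{4} = v_{6}  so sig = [2:1]
  P={3,4}:  v_{3} + v_{4} = v_{0}  so sig = [2:1]
  P={5,6}:  v_{5} + v_{6} = v_{1}  so sig = [2:1]
  P={0,1}:  v_{0} + v_{1} = v_{3} + v_{6}  so sig = [2:1,1]
  P={2,3,6,7}:  v_{2} + v_{3} + v_{6} + v_{7} = 0  so sig = [4:]
  P={0,2,6,7}:  v_{0} + v_{2} + v_{6} + v_{7} = v_{4}  so sig = [4:1]
  P={1,2,3,7}:  v_{1} + v_{2} + v_{3} + v_{7} = v_{5}  so sig = [4:1]

Sorted signature multiset PRS(X):
[[2:], [2:1], [2:1], [2:1], [2:1], [2:1,1], [4:], [4:1], [4:1]]


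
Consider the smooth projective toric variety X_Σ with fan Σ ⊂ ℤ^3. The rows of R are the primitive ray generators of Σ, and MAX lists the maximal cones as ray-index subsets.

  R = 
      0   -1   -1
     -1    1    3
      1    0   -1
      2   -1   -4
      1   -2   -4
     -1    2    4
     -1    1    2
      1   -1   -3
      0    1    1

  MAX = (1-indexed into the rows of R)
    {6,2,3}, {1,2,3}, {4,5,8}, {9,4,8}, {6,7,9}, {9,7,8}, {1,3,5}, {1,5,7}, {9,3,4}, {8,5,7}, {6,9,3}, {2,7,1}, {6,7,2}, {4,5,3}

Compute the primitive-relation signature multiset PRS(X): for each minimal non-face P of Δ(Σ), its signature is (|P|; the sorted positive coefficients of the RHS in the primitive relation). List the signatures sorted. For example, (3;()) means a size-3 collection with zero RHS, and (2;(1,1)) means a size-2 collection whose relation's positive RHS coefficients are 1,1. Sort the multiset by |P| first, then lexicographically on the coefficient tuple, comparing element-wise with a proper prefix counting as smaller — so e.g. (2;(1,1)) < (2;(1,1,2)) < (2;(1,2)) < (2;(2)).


|primitive collections| = 15. Relations:

  P = {1,9}:  v_{1} + v_{9} = 0  →  sig = (2;())
  P = {2,8}:  v_{2} + v_{8} = 0  →  sig = (2;())
  P = {5,6}:  v_{5} + v_{6} = 0  →  sig = (2;())
  P = {1,6}:  v_{1} + v_{6} = v_{2}  →  sig = (2;(1))
  P = {1,8}:  v_{1} + v_{8} = v_{5}  →  sig = (2;(1))
  P = {2,4}:  v_{2} + v_{4} = v_{3}  →  sig = (2;(1))
  P = {2,5}:  v_{2} + v_{5} = v_{1}  →  sig = (2;(1))
  P = {2,9}:  v_{2} + v_{9} = v_{6}  →  sig = (2;(1))
  P = {3,7}:  v_{3} + v_{7} = v_{9}  →  sig = (2;(1))
  P = {3,8}:  v_{3} + v_{8} = v_{4}  →  sig = (2;(1))
  P = {5,9}:  v_{5} + v_{9} = v_{8}  →  sig = (2;(1))
  P = {6,8}:  v_{6} + v_{8} = v_{9}  →  sig = (2;(1))
  P = {1,4}:  v_{1} + v_{4} = v_{3} + v_{5}  →  sig = (2;(1,1))
  P = {4,6}:  v_{4} + v_{6} = v_{3} + v_{9}  →  sig = (2;(1,1))
  P = {4,7}:  v_{4} + v_{7} = v_{8} + v_{9}  →  sig = (2;(1,1))

Hence PRS(X_Σ) =
    |P|=2: 15 collections, coeffs (), (), (), (1), (1), (1), (1), (1), (1), (1), (1), (1), (1,1), (1,1), (1,1)


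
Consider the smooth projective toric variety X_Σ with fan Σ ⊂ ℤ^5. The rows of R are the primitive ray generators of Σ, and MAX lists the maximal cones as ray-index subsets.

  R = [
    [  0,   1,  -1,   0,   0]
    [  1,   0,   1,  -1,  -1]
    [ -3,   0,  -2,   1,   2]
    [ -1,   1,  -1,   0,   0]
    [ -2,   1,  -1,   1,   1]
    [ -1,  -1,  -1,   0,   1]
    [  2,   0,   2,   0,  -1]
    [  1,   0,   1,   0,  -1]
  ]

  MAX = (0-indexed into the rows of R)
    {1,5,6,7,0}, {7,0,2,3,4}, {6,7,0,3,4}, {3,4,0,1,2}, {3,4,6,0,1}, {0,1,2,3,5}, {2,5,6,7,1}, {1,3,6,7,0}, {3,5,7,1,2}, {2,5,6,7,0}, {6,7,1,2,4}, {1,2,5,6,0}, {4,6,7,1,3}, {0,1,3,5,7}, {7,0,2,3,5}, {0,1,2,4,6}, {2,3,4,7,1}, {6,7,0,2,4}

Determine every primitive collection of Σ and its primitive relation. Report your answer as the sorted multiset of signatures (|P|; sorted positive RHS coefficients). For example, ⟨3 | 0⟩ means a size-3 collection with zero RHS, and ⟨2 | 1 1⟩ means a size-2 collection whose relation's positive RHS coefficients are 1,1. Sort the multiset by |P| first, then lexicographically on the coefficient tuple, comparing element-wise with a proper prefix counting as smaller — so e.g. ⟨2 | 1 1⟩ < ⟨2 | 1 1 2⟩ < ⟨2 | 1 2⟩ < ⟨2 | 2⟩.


Minimal non-faces — 5 found among 8 rays, 18 max cones:

  {4,5}:  v_{4} + v_{5} = v_{2} — sig = ⟨2 | 1⟩
  {3,5,6}:  v_{3} + v_{5} + v_{6} = 0 — sig = ⟨3 | 0⟩
  {2,3,6}:  v_{2} + v_{3} + v_{6} = v_{4} — sig = ⟨3 | 1⟩
  {0,1,2,7}:  v_{0} + v_{1} + v_{2} + v_{7} = v_{3} — sig = ⟨4 | 1⟩
  {0,1,4,7}:  v_{0} + v_{1} + v_{4} + v_{7} = 2·v_{3} + v_{6} — sig = ⟨4 | 1 2⟩

Hence PRS(X_Σ) =
    ⟨2 | 1⟩
    ⟨3 | 0⟩
    ⟨3 | 1⟩
    ⟨4 | 1⟩
    ⟨4 | 1 2⟩


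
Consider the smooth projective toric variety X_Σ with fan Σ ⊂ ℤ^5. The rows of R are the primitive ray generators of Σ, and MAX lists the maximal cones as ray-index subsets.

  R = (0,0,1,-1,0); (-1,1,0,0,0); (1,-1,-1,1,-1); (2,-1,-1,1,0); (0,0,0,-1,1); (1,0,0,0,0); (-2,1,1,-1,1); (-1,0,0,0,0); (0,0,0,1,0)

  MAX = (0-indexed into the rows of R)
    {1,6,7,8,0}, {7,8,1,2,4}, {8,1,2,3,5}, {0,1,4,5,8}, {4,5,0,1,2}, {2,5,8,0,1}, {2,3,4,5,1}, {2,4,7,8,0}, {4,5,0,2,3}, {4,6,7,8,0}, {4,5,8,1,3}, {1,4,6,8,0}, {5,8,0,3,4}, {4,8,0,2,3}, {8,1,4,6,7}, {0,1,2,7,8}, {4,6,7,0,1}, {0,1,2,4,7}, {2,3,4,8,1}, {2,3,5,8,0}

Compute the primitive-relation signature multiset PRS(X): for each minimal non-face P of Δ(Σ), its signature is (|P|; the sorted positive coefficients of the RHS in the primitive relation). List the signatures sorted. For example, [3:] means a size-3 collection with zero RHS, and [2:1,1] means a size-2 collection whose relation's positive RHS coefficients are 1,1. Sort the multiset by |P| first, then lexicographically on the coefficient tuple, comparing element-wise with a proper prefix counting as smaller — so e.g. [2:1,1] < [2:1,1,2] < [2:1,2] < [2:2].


Primitive collections (9):

  • {5,7}:  v_{5} + v_{7} = 0  ⟹  sig = [2:]
  • {2,6}:  v_{2} + v_{6} = v_{7}  ⟹  sig = [2:1]
  • {3,6}:  v_{3} + v_{6} = v_{4} + v_{8}  ⟹  sig = [2:1,1]
  • {3,7}:  v_{3} + v_{7} = v_{2} + v_{4} + v_{8}  ⟹  sig = [2:1,1,1]
  • {5,6}:  v_{5} + v_{6} = v_{0} + v_{1} + v_{4} + v_{8}  ⟹  sig = [2:1,1,1,1]
  • {0,1,3}:  v_{0} + v_{1} + v_{3} = v_{5}  ⟹  sig = [3:1]
  • {2,4,5,8}:  v_{2} + v_{4} + v_{5} + v_{8} = v_{3}  ⟹  sig = [4:1]
  • {0,1,2,4,8}:  v_{0} + v_{1} + v_{2} + v_{4} + v_{8} = 0  ⟹  sig = [5:]
  • {0,1,4,7,8}:  v_{0} + v_{1} + v_{4} + v_{7} + v_{8} = v_{6}  ⟹  sig = [5:1]

Hence PRS(X_Σ) =
    |P|=2: 5 collections, coeffs (), (1), (1,1), (1,1,1), (1,1,1,1)
    |P|=3: 1 collection, coeffs (1)
    |P|=4: 1 collection, coeffs (1)
    |P|=5: 2 collections, coeffs (), (1)


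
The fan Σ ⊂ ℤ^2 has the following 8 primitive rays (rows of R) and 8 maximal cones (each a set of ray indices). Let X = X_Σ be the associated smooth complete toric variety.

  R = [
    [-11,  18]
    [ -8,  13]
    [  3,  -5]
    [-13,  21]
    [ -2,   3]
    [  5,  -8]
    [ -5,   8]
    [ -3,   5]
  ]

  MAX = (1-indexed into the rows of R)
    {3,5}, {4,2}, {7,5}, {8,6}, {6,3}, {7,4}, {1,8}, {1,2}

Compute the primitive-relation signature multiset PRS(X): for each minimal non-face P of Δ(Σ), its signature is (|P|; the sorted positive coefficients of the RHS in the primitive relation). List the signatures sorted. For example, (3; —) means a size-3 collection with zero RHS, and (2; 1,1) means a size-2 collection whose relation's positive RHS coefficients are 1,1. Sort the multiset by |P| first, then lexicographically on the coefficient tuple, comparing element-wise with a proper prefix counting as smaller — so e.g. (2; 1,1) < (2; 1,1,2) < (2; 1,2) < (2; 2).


20 minimal non-faces of Δ(Σ) (on 8 rays):

  • {3,8}:  v_{3} + v_{8} = 0  ⟹  sig = (2; —)
  • {6,7}:  v_{6} + v_{7} = 0  ⟹  sig = (2; —)
  • {1,3}:  v_{1} + v_{3} = v_{2}  ⟹  sig = (2; 1)
  • {1,5}:  v_{1} + v_{5} = v_{4}  ⟹  sig = (2; 1)
  • {2,3}:  v_{2} + v_{3} = v_{7}  ⟹  sig = (2; 1)
  • {2,6}:  v_{2} + v_{6} = v_{8}  ⟹  sig = (2; 1)
  • {2,7}:  v_{2} + v_{7} = v_{4}  ⟹  sig = (2; 1)
  • {2,8}:  v_{2} + v_{8} = v_{1}  ⟹  sig = (2; 1)
  • {3,7}:  v_{3} + v_{7} = v_{5}  ⟹  sig = (2; 1)
  • {4,6}:  v_{4} + v_{6} = v_{2}  ⟹  sig = (2; 1)
  • {5,6}:  v_{5} + v_{6} = v_{3}  ⟹  sig = (2; 1)
  • {5,8}:  v_{5} + v_{8} = v_{7}  ⟹  sig = (2; 1)
  • {7,8}:  v_{7} + v_{8} = v_{2}  ⟹  sig = (2; 1)
  • {1,6}:  v_{1} + v_{6} = 2·v_{8}  ⟹  sig = (2; 2)
  • {1,7}:  v_{1} + v_{7} = 2·v_{2}  ⟹  sig = (2; 2)
  • {2,5}:  v_{2} + v_{5} = 2·v_{7}  ⟹  sig = (2; 2)
  • {3,4}:  v_{3} + v_{4} = 2·v_{7}  ⟹  sig = (2; 2)
  • {4,8}:  v_{4} + v_{8} = 2·v_{2}  ⟹  sig = (2; 2)
  • {1,4}:  v_{1} + v_{4} = 3·v_{2}  ⟹  sig = (2; 3)
  • {4,5}:  v_{4} + v_{5} = 3·v_{7}  ⟹  sig = (2; 3)

Signatures (|P|; sorted positive RHS coefficients), sorted:
    |P|=2: 20 collections, coeffs (), (), (1), (1), (1), (1), (1), (1), (1), (1), (1), (1), (1), (2), (2), (2), (2), (2), (3), (3)


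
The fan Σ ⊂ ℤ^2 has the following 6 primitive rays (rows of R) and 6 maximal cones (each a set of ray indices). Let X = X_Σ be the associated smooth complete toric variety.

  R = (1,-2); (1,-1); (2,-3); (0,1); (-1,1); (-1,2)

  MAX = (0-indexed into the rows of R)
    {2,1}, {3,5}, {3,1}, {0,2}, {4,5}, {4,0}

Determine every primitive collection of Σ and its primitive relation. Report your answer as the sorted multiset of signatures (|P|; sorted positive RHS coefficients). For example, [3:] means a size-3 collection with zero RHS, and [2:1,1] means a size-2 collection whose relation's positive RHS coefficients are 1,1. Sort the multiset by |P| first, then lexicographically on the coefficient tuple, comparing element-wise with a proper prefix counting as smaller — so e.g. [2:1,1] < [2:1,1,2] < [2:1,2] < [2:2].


Minimal non-faces — 9 found among 6 rays, 6 max cones:

  {0,5}:  v_{0} + v_{5} = 0  so sig = [2:]
  {1,4}:  v_{1} + v_{4} = 0  so sig = [2:]
  {0,1}:  v_{0} + v_{1} = v_{2}  so sig = [2:1]
  {0,3}:  v_{0} + v_{3} = v_{1}  so sig = [2:1]
  {1,5}:  v_{1} + v_{5} = v_{3}  so sig = [2:1]
  {2,4}:  v_{2} + v_{4} = v_{0}  so sig = [2:1]
  {2,5}:  v_{2} + v_{5} = v_{1}  so sig = [2:1]
  {3,4}:  v_{3} + v_{4} = v_{5}  so sig = [2:1]
  {2,3}:  v_{2} + v_{3} = 2·v_{1}  so sig = [2:2]

Signatures (|P|; sorted positive RHS coefficients), sorted:
    [2:]
    [2:]
    [2:1]
    [2:1]
    [2:1]
    [2:1]
    [2:1]
    [2:1]
    [2:2]


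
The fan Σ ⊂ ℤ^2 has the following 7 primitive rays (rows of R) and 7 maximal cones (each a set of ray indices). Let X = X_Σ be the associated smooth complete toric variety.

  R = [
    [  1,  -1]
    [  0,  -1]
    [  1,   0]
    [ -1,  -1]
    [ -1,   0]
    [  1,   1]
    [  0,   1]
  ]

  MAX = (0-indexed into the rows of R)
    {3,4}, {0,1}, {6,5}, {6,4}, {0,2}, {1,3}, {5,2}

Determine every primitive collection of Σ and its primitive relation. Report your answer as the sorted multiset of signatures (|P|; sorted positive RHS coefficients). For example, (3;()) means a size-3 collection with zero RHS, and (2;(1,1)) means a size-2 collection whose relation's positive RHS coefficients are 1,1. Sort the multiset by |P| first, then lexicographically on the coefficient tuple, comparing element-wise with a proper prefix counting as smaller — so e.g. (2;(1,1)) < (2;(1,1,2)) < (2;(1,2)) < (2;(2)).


Δ(Σ) — 7 vertices, 14 min non-faces:

  {1,6}:  v_{1} + v_{6} = 0 ; sig = (2;())
  {2,4}:  v_{2} + v_{4} = 0 ; sig = (2;())
  {3,5}:  v_{3} + v_{5} = 0 ; sig = (2;())
  {0,4}:  v_{0} + v_{4} = v_{1} ; sig = (2;(1))
  {0,6}:  v_{0} + v_{6} = v_{2} ; sig = (2;(1))
  {1,2}:  v_{1} + v_{2} = v_{0} ; sig = (2;(1))
  {1,4}:  v_{1} + v_{4} = v_{3} ; sig = (2;(1))
  {1,5}:  v_{1} + v_{5} = v_{2} ; sig = (2;(1))
  {2,3}:  v_{2} + v_{3} = v_{1} ; sig = (2;(1))
  {2,6}:  v_{2} + v_{6} = v_{5} ; sig = (2;(1))
  {3,6}:  v_{3} + v_{6} = v_{4} ; sig = (2;(1))
  {4,5}:  v_{4} + v_{5} = v_{6} ; sig = (2;(1))
  {0,3}:  v_{0} + v_{3} = 2·v_{1} ; sig = (2;(2))
  {0,5}:  v_{0} + v_{5} = 2·v_{2} ; sig = (2;(2))

Signatures (|P|; sorted positive RHS coefficients), sorted:
    |P|=2: 14 collections, coeffs (), (), (), (1), (1), (1), (1), (1), (1), (1), (1), (1), (2), (2)


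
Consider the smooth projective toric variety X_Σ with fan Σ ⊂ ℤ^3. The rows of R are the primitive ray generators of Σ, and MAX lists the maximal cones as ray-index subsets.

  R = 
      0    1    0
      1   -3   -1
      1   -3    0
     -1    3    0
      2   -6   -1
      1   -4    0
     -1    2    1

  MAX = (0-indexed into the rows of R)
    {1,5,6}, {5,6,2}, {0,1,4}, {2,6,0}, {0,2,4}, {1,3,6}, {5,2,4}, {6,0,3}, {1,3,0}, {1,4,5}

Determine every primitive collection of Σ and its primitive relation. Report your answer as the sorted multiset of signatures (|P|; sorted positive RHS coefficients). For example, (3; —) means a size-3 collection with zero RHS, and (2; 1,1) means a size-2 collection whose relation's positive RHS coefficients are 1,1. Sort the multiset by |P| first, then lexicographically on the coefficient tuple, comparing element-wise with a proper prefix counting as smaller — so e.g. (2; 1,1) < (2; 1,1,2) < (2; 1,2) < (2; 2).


Primitive collections (7):

  P={2,3}:  v_{2} + v_{3} = 0 ; sig = (2; —)
  P={0,5}:  v_{0} + v_{5} = v_{2} ; sig = (2; 1)
  P={1,2}:  v_{1} + v_{2} = v_{4} ; sig = (2; 1)
  P={3,4}:  v_{3} + v_{4} = v_{1} ; sig = (2; 1)
  P={4,6}:  v_{4} + v_{6} = v_{5} ; sig = (2; 1)
  P={3,5}:  v_{3} + v_{5} = v_{1} + v_{6} ; sig = (2; 1,1)
  P={0,1,6}:  v_{0} + v_{1} + v_{6} = 0 ; sig = (3; —)

Hence PRS(X_Σ) =
{ (2; —),  (2; 1) ×4,  (2; 1,1),  (3; —) }


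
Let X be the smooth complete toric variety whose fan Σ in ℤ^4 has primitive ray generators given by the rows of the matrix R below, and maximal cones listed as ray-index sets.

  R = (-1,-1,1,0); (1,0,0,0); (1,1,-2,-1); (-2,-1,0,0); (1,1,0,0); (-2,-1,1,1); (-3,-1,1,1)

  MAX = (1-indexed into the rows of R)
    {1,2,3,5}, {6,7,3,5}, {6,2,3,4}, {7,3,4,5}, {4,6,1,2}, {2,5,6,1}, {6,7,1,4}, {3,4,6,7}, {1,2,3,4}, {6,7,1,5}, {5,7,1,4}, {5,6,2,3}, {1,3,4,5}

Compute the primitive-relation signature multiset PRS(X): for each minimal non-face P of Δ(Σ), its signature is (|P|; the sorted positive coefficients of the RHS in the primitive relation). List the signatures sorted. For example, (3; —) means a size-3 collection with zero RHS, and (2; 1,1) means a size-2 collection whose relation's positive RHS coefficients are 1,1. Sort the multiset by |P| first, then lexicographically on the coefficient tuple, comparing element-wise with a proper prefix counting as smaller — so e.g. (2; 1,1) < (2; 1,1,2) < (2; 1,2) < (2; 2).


Δ(Σ) — 7 vertices, 5 min non-faces:

  P = {2,7}:  v_{2} + v_{7} = v_{6}  ⟹  sig = (2; 1)
  P = {2,4,5}:  v_{2} + v_{4} + v_{5} = 0  ⟹  sig = (3; —)
  P = {1,3,6}:  v_{1} + v_{3} + v_{6} = v_{4}  ⟹  sig = (3; 1)
  P = {4,5,6}:  v_{4} + v_{5} + v_{6} = v_{7}  ⟹  sig = (3; 1)
  P = {1,3,7}:  v_{1} + v_{3} + v_{7} = 2·v_{4} + v_{5}  ⟹  sig = (3; 1,2)

Hence PRS(X_Σ) =
    |P|=2: 1 collection, coeffs (1)
    |P|=3: 4 collections, coeffs (), (1), (1), (1,2)


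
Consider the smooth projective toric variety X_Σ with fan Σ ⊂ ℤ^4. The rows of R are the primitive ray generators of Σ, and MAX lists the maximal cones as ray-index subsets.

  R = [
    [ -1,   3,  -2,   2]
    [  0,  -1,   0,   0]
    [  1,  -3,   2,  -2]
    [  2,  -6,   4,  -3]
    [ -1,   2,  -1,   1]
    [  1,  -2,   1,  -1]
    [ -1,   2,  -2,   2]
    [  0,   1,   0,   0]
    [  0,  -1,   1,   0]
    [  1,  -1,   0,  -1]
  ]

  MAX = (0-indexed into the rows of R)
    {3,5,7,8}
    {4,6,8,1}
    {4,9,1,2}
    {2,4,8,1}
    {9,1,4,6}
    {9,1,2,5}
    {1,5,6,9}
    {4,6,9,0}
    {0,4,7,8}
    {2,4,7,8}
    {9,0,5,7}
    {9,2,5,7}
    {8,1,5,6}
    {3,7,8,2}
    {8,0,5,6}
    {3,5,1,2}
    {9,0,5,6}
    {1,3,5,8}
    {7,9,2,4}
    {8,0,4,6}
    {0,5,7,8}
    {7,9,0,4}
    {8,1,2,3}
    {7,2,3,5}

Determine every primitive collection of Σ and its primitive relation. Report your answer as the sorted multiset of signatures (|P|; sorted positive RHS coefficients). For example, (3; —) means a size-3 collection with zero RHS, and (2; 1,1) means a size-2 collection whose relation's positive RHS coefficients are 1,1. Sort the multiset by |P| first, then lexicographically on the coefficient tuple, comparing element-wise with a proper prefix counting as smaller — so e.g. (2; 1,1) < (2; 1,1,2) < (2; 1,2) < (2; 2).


Δ(Σ) — 10 vertices, 12 min non-faces:

  • {0,2}:  v_{0} + v_{2} = 0 — sig = (2; —)
  • {1,7}:  v_{1} + v_{7} = 0 — sig = (2; —)
  • {4,5}:  v_{4} + v_{5} = 0 — sig = (2; —)
  • {0,1}:  v_{0} + v_{1} = v_{6} — sig = (2; 1)
  • {2,6}:  v_{2} + v_{6} = v_{1} — sig = (2; 1)
  • {6,7}:  v_{6} + v_{7} = v_{0} — sig = (2; 1)
  • {8,9}:  v_{8} + v_{9} = v_{5} — sig = (2; 1)
  • {0,3}:  v_{0} + v_{3} = v_{5} + v_{8} — sig = (2; 1,1)
  • {3,4}:  v_{3} + v_{4} = v_{2} + v_{8} — sig = (2; 1,1)
  • {3,6}:  v_{3} + v_{6} = v_{1} + v_{5} + v_{8} — sig = (2; 1,1,1)
  • {3,9}:  v_{3} + v_{9} = v_{2} + 2·v_{5} — sig = (2; 1,2)
  • {2,5,8}:  v_{2} + v_{5} + v_{8} = v_{3} — sig = (3; 1)

Sorted signature multiset PRS(X):
{ (2; —) ×3,  (2; 1) ×4,  (2; 1,1) ×2,  (2; 1,1,1),  (2; 1,2),  (3; 1) }


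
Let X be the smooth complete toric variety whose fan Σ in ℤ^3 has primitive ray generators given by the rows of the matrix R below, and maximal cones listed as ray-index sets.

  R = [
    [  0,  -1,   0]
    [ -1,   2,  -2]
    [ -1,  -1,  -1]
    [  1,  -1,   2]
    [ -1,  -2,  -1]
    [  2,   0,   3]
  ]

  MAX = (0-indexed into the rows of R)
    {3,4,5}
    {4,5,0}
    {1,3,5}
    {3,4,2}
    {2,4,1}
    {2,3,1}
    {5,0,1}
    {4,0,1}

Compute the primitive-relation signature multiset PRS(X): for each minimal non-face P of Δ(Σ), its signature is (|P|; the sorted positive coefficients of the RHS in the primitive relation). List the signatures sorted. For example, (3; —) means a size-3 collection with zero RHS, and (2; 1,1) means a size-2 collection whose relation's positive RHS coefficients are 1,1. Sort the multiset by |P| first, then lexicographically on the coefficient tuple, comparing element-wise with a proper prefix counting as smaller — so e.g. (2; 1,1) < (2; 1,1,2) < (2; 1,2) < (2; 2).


The 5 primitive collections of Σ (r=6, n=3):

  • {0,2}:  v_{0} + v_{2} = v_{4}  ⇒ sig = (2; 1)
  • {2,5}:  v_{2} + v_{5} = v_{3}  ⇒ sig = (2; 1)
  • {0,3}:  v_{0} + v_{3} = v_{4} + v_{5}  ⇒ sig = (2; 1,1)
  • {1,4,5}:  v_{1} + v_{4} + v_{5} = 0  ⇒ sig = (3; —)
  • {1,3,4}:  v_{1} + v_{3} + v_{4} = v_{2}  ⇒ sig = (3; 1)

so the primitive-relation signature multiset is
    |P|=2: 3 collections, coeffs (1), (1), (1,1)
    |P|=3: 2 collections, coeffs (), (1)


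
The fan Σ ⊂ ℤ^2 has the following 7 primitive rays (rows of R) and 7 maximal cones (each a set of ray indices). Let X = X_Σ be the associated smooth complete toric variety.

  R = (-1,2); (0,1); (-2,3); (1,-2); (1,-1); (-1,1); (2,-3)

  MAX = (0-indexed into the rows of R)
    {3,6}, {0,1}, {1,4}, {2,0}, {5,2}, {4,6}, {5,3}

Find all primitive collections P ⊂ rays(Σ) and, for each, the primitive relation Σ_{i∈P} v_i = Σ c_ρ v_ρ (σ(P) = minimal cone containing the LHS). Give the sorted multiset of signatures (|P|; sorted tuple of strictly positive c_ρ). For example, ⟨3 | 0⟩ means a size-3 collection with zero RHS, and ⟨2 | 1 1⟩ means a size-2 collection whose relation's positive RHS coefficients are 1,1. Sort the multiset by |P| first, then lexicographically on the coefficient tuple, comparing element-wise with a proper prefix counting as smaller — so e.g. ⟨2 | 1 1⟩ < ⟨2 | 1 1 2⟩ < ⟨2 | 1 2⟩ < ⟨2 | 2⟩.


14 collections generate NE(X_Σ); each relation:

  • {0,3}:  v_{0} + v_{3} = 0 — sig = ⟨2 | 0⟩
  • {2,6}:  v_{2} + v_{6} = 0 — sig = ⟨2 | 0⟩
  • {4,5}:  v_{4} + v_{5} = 0 — sig = ⟨2 | 0⟩
  • {0,4}:  v_{0} + v_{4} = v_{1} — sig = ⟨2 | 1⟩
  • {0,5}:  v_{0} + v_{5} = v_{2} — sig = ⟨2 | 1⟩
  • {0,6}:  v_{0} + v_{6} = v_{4} — sig = ⟨2 | 1⟩
  • {1,3}:  v_{1} + v_{3} = v_{4} — sig = ⟨2 | 1⟩
  • {1,5}:  v_{1} + v_{5} = v_{0} — sig = ⟨2 | 1⟩
  • {2,3}:  v_{2} + v_{3} = v_{5} — sig = ⟨2 | 1⟩
  • {2,4}:  v_{2} + v_{4} = v_{0} — sig = ⟨2 | 1⟩
  • {3,4}:  v_{3} + v_{4} = v_{6} — sig = ⟨2 | 1⟩
  • {5,6}:  v_{5} + v_{6} = v_{3} — sig = ⟨2 | 1⟩
  • {1,2}:  v_{1} + v_{2} = 2·v_{0} — sig = ⟨2 | 2⟩
  • {1,6}:  v_{1} + v_{6} = 2·v_{4} — sig = ⟨2 | 2⟩

Hence PRS(X_Σ) =
{ ⟨2 | 0⟩ ×3,  ⟨2 | 1⟩ ×9,  ⟨2 | 2⟩ ×2 }


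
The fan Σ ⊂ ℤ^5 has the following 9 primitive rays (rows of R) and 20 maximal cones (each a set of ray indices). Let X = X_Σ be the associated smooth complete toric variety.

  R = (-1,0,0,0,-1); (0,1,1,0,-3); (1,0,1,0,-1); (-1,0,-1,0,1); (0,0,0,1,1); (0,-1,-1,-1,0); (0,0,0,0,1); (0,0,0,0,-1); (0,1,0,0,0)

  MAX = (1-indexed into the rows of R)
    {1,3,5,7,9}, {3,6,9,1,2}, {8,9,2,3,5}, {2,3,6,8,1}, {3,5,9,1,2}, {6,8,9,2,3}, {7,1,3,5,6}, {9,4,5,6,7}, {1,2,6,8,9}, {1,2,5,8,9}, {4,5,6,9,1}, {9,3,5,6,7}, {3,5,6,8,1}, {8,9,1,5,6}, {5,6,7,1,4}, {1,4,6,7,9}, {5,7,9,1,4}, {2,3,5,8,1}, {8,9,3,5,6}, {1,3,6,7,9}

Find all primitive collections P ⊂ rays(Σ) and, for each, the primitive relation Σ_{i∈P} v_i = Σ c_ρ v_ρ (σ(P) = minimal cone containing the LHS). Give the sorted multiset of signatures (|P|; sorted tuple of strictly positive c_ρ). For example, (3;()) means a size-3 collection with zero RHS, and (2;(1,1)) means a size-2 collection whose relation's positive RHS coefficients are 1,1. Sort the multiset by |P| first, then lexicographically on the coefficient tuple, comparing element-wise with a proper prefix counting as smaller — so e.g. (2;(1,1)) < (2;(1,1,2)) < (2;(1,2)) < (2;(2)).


9 collections generate NE(X_Σ); each relation:

  P = {3,4}:  v_{3} + v_{4} = 0  →  sig = (2;())
  P = {7,8}:  v_{7} + v_{8} = 0  →  sig = (2;())
  P = {2,4}:  v_{2} + v_{4} = v_{1} + v_{8} + v_{9}  →  sig = (2;(1,1,1))
  P = {2,7}:  v_{2} + v_{7} = v_{1} + v_{3} + v_{9}  →  sig = (2;(1,1,1))
  P = {4,8}:  v_{4} + v_{8} = v_{1} + v_{5} + v_{6} + v_{9}  →  sig = (2;(1,1,1,1))
  P = {2,5,6}:  v_{2} + v_{5} + v_{6} = 2·v_{8}  →  sig = (3;(2))
  P = {1,3,8,9}:  v_{1} + v_{3} + v_{8} + v_{9} = v_{2}  →  sig = (4;(1))
  P = {1,3,5,6,9}:  v_{1} + v_{3} + v_{5} + v_{6} + v_{9} = v_{8}  →  sig = (5;(1))
  P = {1,5,6,7,9}:  v_{1} + v_{5} + v_{6} + v_{7} + v_{9} = v_{4}  →  sig = (5;(1))

so the primitive-relation signature multiset is
{ (2;()) ×2,  (2;(1,1,1)) ×2,  (2;(1,1,1,1)),  (3;(2)),  (4;(1)),  (5;(1)) ×2 }


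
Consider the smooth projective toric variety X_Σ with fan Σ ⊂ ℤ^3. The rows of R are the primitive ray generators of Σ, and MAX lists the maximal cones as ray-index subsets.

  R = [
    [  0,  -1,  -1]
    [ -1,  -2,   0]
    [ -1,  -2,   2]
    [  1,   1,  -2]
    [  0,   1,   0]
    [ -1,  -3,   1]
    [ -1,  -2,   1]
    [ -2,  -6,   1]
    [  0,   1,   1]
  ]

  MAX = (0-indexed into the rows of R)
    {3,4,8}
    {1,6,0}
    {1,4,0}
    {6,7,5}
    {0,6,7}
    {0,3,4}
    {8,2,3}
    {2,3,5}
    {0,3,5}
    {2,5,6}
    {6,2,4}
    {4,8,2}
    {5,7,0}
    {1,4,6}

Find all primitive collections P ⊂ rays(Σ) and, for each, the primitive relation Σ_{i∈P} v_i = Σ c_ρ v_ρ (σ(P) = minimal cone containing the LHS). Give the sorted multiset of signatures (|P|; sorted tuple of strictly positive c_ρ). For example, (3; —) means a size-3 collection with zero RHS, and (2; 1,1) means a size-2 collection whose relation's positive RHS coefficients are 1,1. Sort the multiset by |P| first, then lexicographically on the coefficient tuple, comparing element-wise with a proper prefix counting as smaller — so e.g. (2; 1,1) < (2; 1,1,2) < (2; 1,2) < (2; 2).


18 minimal non-faces of Δ(Σ) (on 9 rays):

  {0,8}:  v_{0} + v_{8} = 0 ; sig = (2; —)
  {0,2}:  v_{0} + v_{2} = v_{5} ; sig = (2; 1)
  {3,6}:  v_{3} + v_{6} = v_{0} ; sig = (2; 1)
  {4,5}:  v_{4} + v_{5} = v_{6} ; sig = (2; 1)
  {5,8}:  v_{5} + v_{8} = v_{2} ; sig = (2; 1)
  {1,8}:  v_{1} + v_{8} = v_{4} + v_{6} ; sig = (2; 1,1)
  {6,8}:  v_{6} + v_{8} = v_{2} + v_{4} ; sig = (2; 1,1)
  {7,8}:  v_{7} + v_{8} = v_{5} + v_{6} ; sig = (2; 1,1)
  {1,3}:  v_{1} + v_{3} = 2·v_{0} + v_{4} ; sig = (2; 1,2)
  {1,5}:  v_{1} + v_{5} = v_{0} + 2·v_{6} ; sig = (2; 1,2)
  {2,7}:  v_{2} + v_{7} = 2·v_{5} + v_{6} ; sig = (2; 1,2)
  {3,7}:  v_{3} + v_{7} = 2·v_{0} + v_{5} ; sig = (2; 1,2)
  {4,7}:  v_{4} + v_{7} = v_{0} + 2·v_{6} ; sig = (2; 1,2)
  {1,2}:  v_{1} + v_{2} = 2·v_{6} ; sig = (2; 2)
  {1,7}:  v_{1} + v_{7} = 2·v_{0} + 3·v_{6} ; sig = (2; 2,3)
  {2,3,4}:  v_{2} + v_{3} + v_{4} = 0 ; sig = (3; —)
  {0,4,6}:  v_{0} + v_{4} + v_{6} = v_{1} ; sig = (3; 1)
  {0,5,6}:  v_{0} + v_{5} + v_{6} = v_{7} ; sig = (3; 1)

so the primitive-relation signature multiset is
    (2; —)
    (2; 1)
    (2; 1)
    (2; 1)
    (2; 1)
    (2; 1,1)
    (2; 1,1)
    (2; 1,1)
    (2; 1,2)
    (2; 1,2)
    (2; 1,2)
    (2; 1,2)
    (2; 1,2)
    (2; 2)
    (2; 2,3)
    (3; —)
    (3; 1)
    (3; 1)


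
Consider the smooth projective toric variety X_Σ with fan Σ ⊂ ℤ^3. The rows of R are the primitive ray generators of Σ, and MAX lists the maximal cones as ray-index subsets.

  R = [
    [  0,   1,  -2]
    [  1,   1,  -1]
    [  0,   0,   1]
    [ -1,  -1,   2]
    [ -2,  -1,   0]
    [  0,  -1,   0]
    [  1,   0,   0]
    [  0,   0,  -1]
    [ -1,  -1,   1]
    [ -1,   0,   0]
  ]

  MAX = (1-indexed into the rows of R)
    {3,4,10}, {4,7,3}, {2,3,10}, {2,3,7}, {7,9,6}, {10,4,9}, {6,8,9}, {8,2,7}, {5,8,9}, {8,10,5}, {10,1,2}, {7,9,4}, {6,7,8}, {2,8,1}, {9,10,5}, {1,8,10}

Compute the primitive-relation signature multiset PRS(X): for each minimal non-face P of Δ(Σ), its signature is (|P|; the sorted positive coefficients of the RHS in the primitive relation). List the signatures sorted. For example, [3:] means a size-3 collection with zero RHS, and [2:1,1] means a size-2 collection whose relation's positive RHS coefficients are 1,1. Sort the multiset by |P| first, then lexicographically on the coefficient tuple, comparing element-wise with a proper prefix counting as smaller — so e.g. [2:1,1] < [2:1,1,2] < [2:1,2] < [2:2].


Δ(Σ) — 10 vertices, 24 min non-faces:

  P = {2,9}:  v_{2} + v_{9} = 0 — sig = [2:]
  P = {3,8}:  v_{3} + v_{8} = 0 — sig = [2:]
  P = {7,10}:  v_{7} + v_{10} = 0 — sig = [2:]
  P = {1,4}:  v_{1} + v_{4} = v_{10} — sig = [2:1]
  P = {2,4}:  v_{2} + v_{4} = v_{3} — sig = [2:1]
  P = {3,9}:  v_{3} + v_{9} = v_{4} — sig = [2:1]
  P = {4,8}:  v_{4} + v_{8} = v_{9} — sig = [2:1]
  P = {1,3}:  v_{1} + v_{3} = v_{2} + v_{10} — sig = [2:1,1]
  P = {1,7}:  v_{1} + v_{7} = v_{2} + v_{8} — sig = [2:1,1]
  P = {1,9}:  v_{1} + v_{9} = v_{8} + v_{10} — sig = [2:1,1]
  P = {2,5}:  v_{2} + v_{5} = v_{8} + v_{10} — sig = [2:1,1]
  P = {2,6}:  v_{2} + v_{6} = v_{7} + v_{8} — sig = [2:1,1]
  P = {3,5}:  v_{3} + v_{5} = v_{9} + v_{10} — sig = [2:1,1]
  P = {3,6}:  v_{3} + v_{6} = v_{7} + v_{9} — sig = [2:1,1]
  P = {5,7}:  v_{5} + v_{7} = v_{8} + v_{9} — sig = [2:1,1]
  P = {6,10}:  v_{6} + v_{10} = v_{8} + v_{9} — sig = [2:1,1]
  P = {4,5}:  v_{4} + v_{5} = 2·v_{9} + v_{10} — sig = [2:1,2]
  P = {4,6}:  v_{4} + v_{6} = v_{7} + 2·v_{9} — sig = [2:1,2]
  P = {1,6}:  v_{1} + v_{6} = 2·v_{8} — sig = [2:2]
  P = {1,5}:  v_{1} + v_{5} = 2·v_{8} + 2·v_{10} — sig = [2:2,2]
  P = {5,6}:  v_{5} + v_{6} = 2·v_{8} + 2·v_{9} — sig = [2:2,2]
  P = {2,8,10}:  v_{2} + v_{8} + v_{10} = v_{1} — sig = [3:1]
  P = {7,8,9}:  v_{7} + v_{8} + v_{9} = v_{6} — sig = [3:1]
  P = {8,9,10}:  v_{8} + v_{9} + v_{10} = v_{5} — sig = [3:1]

so the primitive-relation signature multiset is
    [2:]
    [2:]
    [2:]
    [2:1]
    [2:1]
    [2:1]
    [2:1]
    [2:1,1]
    [2:1,1]
    [2:1,1]
    [2:1,1]
    [2:1,1]
    [2:1,1]
    [2:1,1]
    [2:1,1]
    [2:1,1]
    [2:1,2]
    [2:1,2]
    [2:2]
    [2:2,2]
    [2:2,2]
    [3:1]
    [3:1]
    [3:1]


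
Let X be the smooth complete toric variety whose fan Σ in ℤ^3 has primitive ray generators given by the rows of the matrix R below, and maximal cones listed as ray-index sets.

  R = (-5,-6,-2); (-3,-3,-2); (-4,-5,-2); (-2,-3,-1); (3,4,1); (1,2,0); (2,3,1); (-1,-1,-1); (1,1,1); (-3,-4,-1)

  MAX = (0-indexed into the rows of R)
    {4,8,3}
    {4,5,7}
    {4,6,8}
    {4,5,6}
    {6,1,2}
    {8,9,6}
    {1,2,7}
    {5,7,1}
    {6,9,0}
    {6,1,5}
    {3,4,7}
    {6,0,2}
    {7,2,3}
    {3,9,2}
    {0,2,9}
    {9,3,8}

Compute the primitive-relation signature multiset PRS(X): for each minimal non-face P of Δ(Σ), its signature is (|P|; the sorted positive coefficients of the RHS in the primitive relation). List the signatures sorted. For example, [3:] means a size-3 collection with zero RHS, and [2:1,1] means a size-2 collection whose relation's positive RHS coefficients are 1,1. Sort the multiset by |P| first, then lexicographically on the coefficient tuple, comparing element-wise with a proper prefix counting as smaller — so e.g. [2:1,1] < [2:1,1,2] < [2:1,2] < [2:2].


22 minimal non-faces of Δ(Σ) (on 10 rays):

  P = {3,6}:  v_{3} + v_{6} = 0 — sig = [2:]
  P = {4,9}:  v_{4} + v_{9} = 0 — sig = [2:]
  P = {7,8}:  v_{7} + v_{8} = 0 — sig = [2:]
  P = {2,4}:  v_{2} + v_{4} = v_{7} — sig = [2:1]
  P = {2,5}:  v_{2} + v_{5} = v_{1} — sig = [2:1]
  P = {2,8}:  v_{2} + v_{8} = v_{9} — sig = [2:1]
  P = {3,5}:  v_{3} + v_{5} = v_{7} — sig = [2:1]
  P = {5,8}:  v_{5} + v_{8} = v_{6} — sig = [2:1]
  P = {6,7}:  v_{6} + v_{7} = v_{5} — sig = [2:1]
  P = {7,9}:  v_{7} + v_{9} = v_{2} — sig = [2:1]
  P = {0,3}:  v_{0} + v_{3} = v_{2} + v_{9} — sig = [2:1,1]
  P = {0,4}:  v_{0} + v_{4} = v_{2} + v_{6} — sig = [2:1,1]
  P = {1,3}:  v_{1} + v_{3} = v_{2} + v_{7} — sig = [2:1,1]
  P = {1,4}:  v_{1} + v_{4} = v_{5} + v_{7} — sig = [2:1,1]
  P = {1,8}:  v_{1} + v_{8} = v_{2} + v_{6} — sig = [2:1,1]
  P = {5,9}:  v_{5} + v_{9} = v_{2} + v_{6} — sig = [2:1,1]
  P = {0,7}:  v_{0} + v_{7} = 2·v_{2} + v_{6} — sig = [2:1,2]
  P = {0,8}:  v_{0} + v_{8} = v_{6} + 2·v_{9} — sig = [2:1,2]
  P = {1,9}:  v_{1} + v_{9} = 2·v_{2} + v_{6} — sig = [2:1,2]
  P = {0,5}:  v_{0} + v_{5} = 2·v_{2} + 2·v_{6} — sig = [2:2,2]
  P = {0,1}:  v_{0} + v_{1} = 3·v_{2} + 2·v_{6} — sig = [2:2,3]
  P = {2,6,9}:  v_{2} + v_{6} + v_{9} = v_{0} — sig = [3:1]

Sorted signature multiset PRS(X):
    |P|=2: 21 collections, coeffs (), (), (), (1), (1), (1), (1), (1), (1), (1), (1,1), (1,1), (1,1), (1,1), (1,1), (1,1), (1,2), (1,2), (1,2), (2,2), (2,3)
    |P|=3: 1 collection, coeffs (1)


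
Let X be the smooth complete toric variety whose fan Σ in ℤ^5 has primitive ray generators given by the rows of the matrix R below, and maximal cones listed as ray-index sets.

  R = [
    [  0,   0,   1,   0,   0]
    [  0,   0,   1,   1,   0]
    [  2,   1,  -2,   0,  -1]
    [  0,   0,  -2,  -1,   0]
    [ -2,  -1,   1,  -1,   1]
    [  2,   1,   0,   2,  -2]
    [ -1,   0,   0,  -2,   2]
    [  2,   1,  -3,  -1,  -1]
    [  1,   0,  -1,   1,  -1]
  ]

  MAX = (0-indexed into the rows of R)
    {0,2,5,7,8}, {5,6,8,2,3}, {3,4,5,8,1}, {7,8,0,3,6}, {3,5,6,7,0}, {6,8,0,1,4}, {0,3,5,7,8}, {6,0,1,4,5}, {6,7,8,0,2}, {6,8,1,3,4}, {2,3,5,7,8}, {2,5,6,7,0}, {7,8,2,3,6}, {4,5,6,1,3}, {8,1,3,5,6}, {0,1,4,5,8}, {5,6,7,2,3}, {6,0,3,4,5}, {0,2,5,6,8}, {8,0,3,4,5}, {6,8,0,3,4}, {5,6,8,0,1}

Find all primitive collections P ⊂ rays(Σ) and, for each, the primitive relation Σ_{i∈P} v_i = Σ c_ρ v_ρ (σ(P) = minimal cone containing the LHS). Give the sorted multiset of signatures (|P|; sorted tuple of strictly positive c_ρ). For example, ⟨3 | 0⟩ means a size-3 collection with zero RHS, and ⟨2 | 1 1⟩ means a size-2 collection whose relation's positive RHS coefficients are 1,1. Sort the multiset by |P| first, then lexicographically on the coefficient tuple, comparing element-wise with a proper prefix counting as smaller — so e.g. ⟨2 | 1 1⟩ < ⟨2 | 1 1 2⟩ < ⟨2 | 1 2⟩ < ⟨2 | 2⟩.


Primitive collections (9):

  {1,7}:  v_{1} + v_{7} = v_{2}  →  sig = ⟨2 | 1⟩
  {2,4}:  v_{2} + v_{4} = v_{0} + v_{3}  →  sig = ⟨2 | 1 1⟩
  {1,2}:  v_{1} + v_{2} = v_{5} + v_{6} + v_{8}  →  sig = ⟨2 | 1 1 1⟩
  {4,7}:  v_{4} + v_{7} = 2·v_{0} + 2·v_{3}  →  sig = ⟨2 | 2 2⟩
  {0,1,3}:  v_{0} + v_{1} + v_{3} = 0  →  sig = ⟨3 | 0⟩
  {0,2,3}:  v_{0} + v_{2} + v_{3} = v_{7}  →  sig = ⟨3 | 1⟩
  {4,5,6,8}:  v_{4} + v_{5} + v_{6} + v_{8} = 0  →  sig = ⟨4 | 0⟩
  {5,6,7,8}:  v_{5} + v_{6} + v_{7} + v_{8} = 2·v_{2}  →  sig = ⟨4 | 2⟩
  {0,3,5,6,8}:  v_{0} + v_{3} + v_{5} + v_{6} + v_{8} = v_{2}  →  sig = ⟨5 | 1⟩

so the primitive-relation signature multiset is
{ ⟨2 | 1⟩,  ⟨2 | 1 1⟩,  ⟨2 | 1 1 1⟩,  ⟨2 | 2 2⟩,  ⟨3 | 0⟩,  ⟨3 | 1⟩,  ⟨4 | 0⟩,  ⟨4 | 2⟩,  ⟨5 | 1⟩ }


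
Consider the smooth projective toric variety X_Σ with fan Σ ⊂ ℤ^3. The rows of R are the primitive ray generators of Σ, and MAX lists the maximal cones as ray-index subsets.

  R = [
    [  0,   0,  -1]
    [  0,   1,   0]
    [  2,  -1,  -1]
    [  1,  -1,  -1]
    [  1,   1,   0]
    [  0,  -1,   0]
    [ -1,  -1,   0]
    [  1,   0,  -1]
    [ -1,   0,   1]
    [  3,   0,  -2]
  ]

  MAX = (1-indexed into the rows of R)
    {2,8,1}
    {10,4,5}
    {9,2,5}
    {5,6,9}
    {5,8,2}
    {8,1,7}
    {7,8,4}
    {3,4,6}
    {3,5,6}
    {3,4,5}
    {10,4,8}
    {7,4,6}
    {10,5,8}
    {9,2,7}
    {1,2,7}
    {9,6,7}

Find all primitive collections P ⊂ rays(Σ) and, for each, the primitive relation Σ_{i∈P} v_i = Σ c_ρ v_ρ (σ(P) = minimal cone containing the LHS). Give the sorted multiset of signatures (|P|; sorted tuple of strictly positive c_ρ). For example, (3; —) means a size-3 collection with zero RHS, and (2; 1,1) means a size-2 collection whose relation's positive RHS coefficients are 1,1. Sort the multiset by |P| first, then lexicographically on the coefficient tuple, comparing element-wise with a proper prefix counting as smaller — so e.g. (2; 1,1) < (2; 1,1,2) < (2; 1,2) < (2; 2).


|primitive collections| = 24. Relations:

  {2,6}:  v_{2} + v_{6} = 0  so sig = (2; —)
  {5,7}:  v_{5} + v_{7} = 0  so sig = (2; —)
  {8,9}:  v_{8} + v_{9} = 0  so sig = (2; —)
  {2,4}:  v_{2} + v_{4} = v_{8}  so sig = (2; 1)
  {4,9}:  v_{4} + v_{9} = v_{6}  so sig = (2; 1)
  {6,8}:  v_{6} + v_{8} = v_{4}  so sig = (2; 1)
  {1,3}:  v_{1} + v_{3} = v_{4} + v_{8}  so sig = (2; 1,1)
  {1,5}:  v_{1} + v_{5} = v_{2} + v_{8}  so sig = (2; 1,1)
  {1,6}:  v_{1} + v_{6} = v_{7} + v_{8}  so sig = (2; 1,1)
  {1,9}:  v_{1} + v_{9} = v_{2} + v_{7}  so sig = (2; 1,1)
  {2,3}:  v_{2} + v_{3} = v_{4} + v_{5}  so sig = (2; 1,1)
  {3,7}:  v_{3} + v_{7} = v_{4} + v_{6}  so sig = (2; 1,1)
  {7,10}:  v_{7} + v_{10} = v_{4} + v_{8}  so sig = (2; 1,1)
  {9,10}:  v_{9} + v_{10} = v_{4} + v_{5}  so sig = (2; 1,1)
  {1,4}:  v_{1} + v_{4} = v_{7} + 2·v_{8}  so sig = (2; 1,2)
  {2,10}:  v_{2} + v_{10} = v_{5} + 2·v_{8}  so sig = (2; 1,2)
  {3,8}:  v_{3} + v_{8} = 2·v_{4} + v_{5}  so sig = (2; 1,2)
  {3,9}:  v_{3} + v_{9} = v_{5} + 2·v_{6}  so sig = (2; 1,2)
  {6,10}:  v_{6} + v_{10} = 2·v_{4} + v_{5}  so sig = (2; 1,2)
  {3,10}:  v_{3} + v_{10} = 3·v_{4} + 2·v_{5}  so sig = (2; 2,3)
  {1,10}:  v_{1} + v_{10} = 3·v_{8}  so sig = (2; 3)
  {2,7,8}:  v_{2} + v_{7} + v_{8} = v_{1}  so sig = (3; 1)
  {4,5,6}:  v_{4} + v_{5} + v_{6} = v_{3}  so sig = (3; 1)
  {4,5,8}:  v_{4} + v_{5} + v_{8} = v_{10}  so sig = (3; 1)

Hence PRS(X_Σ) =
[(2; —), (2; —), (2; —), (2; 1), (2; 1), (2; 1), (2; 1,1), (2; 1,1), (2; 1,1), (2; 1,1), (2; 1,1), (2; 1,1), (2; 1,1), (2; 1,1), (2; 1,2), (2; 1,2), (2; 1,2), (2; 1,2), (2; 1,2), (2; 2,3), (2; 3), (3; 1), (3; 1), (3; 1)]
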